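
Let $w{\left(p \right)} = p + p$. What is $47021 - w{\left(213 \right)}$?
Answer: $46595$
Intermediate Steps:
$w{\left(p \right)} = 2 p$
$47021 - w{\left(213 \right)} = 47021 - 2 \cdot 213 = 47021 - 426 = 46595$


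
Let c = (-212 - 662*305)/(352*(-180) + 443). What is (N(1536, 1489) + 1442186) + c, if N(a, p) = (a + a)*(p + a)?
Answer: 675413316284/62917 ≈ 1.0735e+7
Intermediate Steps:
N(a, p) = 2*a*(a + p) (N(a, p) = (2*a)*(a + p) = 2*a*(a + p))
c = 202122/62917 (c = (-212 - 201910)/(-63360 + 443) = -202122/(-62917) = -202122*(-1/62917) = 202122/62917 ≈ 3.2125)
(N(1536, 1489) + 1442186) + c = (2*1536*(1536 + 1489) + 1442186) + 202122/62917 = (2*1536*3025 + 1442186) + 202122/62917 = (9292800 + 1442186) + 202122/62917 = 10734986 + 202122/62917 = 675413316284/62917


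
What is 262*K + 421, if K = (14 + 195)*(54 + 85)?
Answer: 7611783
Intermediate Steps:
K = 29051 (K = 209*139 = 29051)
262*K + 421 = 262*29051 + 421 = 7611362 + 421 = 7611783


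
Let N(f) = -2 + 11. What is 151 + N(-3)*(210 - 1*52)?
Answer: 1573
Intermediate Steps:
N(f) = 9
151 + N(-3)*(210 - 1*52) = 151 + 9*(210 - 1*52) = 151 + 9*(210 - 52) = 151 + 9*158 = 151 + 1422 = 1573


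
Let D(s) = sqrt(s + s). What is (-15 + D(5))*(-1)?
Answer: 15 - sqrt(10) ≈ 11.838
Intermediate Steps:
D(s) = sqrt(2)*sqrt(s) (D(s) = sqrt(2*s) = sqrt(2)*sqrt(s))
(-15 + D(5))*(-1) = (-15 + sqrt(2)*sqrt(5))*(-1) = (-15 + sqrt(10))*(-1) = 15 - sqrt(10)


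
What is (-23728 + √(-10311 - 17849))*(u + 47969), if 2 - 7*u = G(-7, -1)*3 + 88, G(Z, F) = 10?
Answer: -7964706576/7 + 5370672*I*√110/7 ≈ -1.1378e+9 + 8.0469e+6*I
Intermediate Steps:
u = -116/7 (u = 2/7 - (10*3 + 88)/7 = 2/7 - (30 + 88)/7 = 2/7 - ⅐*118 = 2/7 - 118/7 = -116/7 ≈ -16.571)
(-23728 + √(-10311 - 17849))*(u + 47969) = (-23728 + √(-10311 - 17849))*(-116/7 + 47969) = (-23728 + √(-28160))*(335667/7) = (-23728 + 16*I*√110)*(335667/7) = -7964706576/7 + 5370672*I*√110/7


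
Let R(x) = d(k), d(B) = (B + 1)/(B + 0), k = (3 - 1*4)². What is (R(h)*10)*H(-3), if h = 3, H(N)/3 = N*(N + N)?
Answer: 1080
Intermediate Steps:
k = 1 (k = (3 - 4)² = (-1)² = 1)
H(N) = 6*N² (H(N) = 3*(N*(N + N)) = 3*(N*(2*N)) = 3*(2*N²) = 6*N²)
d(B) = (1 + B)/B
R(x) = 2 (R(x) = (1 + 1)/1 = 1*2 = 2)
(R(h)*10)*H(-3) = (2*10)*(6*(-3)²) = 20*(6*9) = 20*54 = 1080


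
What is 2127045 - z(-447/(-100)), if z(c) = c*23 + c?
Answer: 53173443/25 ≈ 2.1269e+6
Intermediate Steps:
z(c) = 24*c (z(c) = 23*c + c = 24*c)
2127045 - z(-447/(-100)) = 2127045 - 24*(-447/(-100)) = 2127045 - 24*(-447*(-1/100)) = 2127045 - 24*447/100 = 2127045 - 1*2682/25 = 2127045 - 2682/25 = 53173443/25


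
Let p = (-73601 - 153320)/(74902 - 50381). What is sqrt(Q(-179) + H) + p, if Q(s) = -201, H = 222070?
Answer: -226921/24521 + sqrt(221869) ≈ 461.78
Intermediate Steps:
p = -226921/24521 ≈ -9.2542
sqrt(Q(-179) + H) + p = sqrt(-201 + 222070) - 226921/24521 = sqrt(221869) - 226921/24521 = -226921/24521 + sqrt(221869)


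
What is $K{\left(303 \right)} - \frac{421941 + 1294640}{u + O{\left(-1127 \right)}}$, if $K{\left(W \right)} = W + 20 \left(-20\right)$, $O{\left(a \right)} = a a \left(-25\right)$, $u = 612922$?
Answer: $- \frac{3018892810}{31140303} \approx -96.945$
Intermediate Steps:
$O{\left(a \right)} = - 25 a^{2}$ ($O{\left(a \right)} = a^{2} \left(-25\right) = - 25 a^{2}$)
$K{\left(W \right)} = -400 + W$ ($K{\left(W \right)} = W - 400 = -400 + W$)
$K{\left(303 \right)} - \frac{421941 + 1294640}{u + O{\left(-1127 \right)}} = \left(-400 + 303\right) - \frac{421941 + 1294640}{612922 - 25 \left(-1127\right)^{2}} = -97 - \frac{1716581}{612922 - 31753225} = -97 - \frac{1716581}{-31140303} = -97 - 1716581 \left(- \frac{1}{31140303}\right) = -97 - - \frac{1716581}{31140303} = -97 + \frac{1716581}{31140303} = - \frac{3018892810}{31140303}$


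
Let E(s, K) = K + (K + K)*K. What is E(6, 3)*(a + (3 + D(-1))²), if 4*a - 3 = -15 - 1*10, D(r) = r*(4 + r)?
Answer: -231/2 ≈ -115.50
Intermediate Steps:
E(s, K) = K + 2*K² (E(s, K) = K + (2*K)*K = K + 2*K²)
a = -11/2 (a = ¾ + (-15 - 1*10)/4 = ¾ + (-15 - 10)/4 = ¾ + (¼)*(-25) = ¾ - 25/4 = -11/2 ≈ -5.5000)
E(6, 3)*(a + (3 + D(-1))²) = (3*(1 + 2*3))*(-11/2 + (3 - (4 - 1))²) = (3*(1 + 6))*(-11/2 + (3 - 1*3)²) = (3*7)*(-11/2 + (3 - 3)²) = 21*(-11/2 + 0²) = 21*(-11/2 + 0) = 21*(-11/2) = -231/2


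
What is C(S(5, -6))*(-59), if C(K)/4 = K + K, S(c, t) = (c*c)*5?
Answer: -59000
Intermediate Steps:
S(c, t) = 5*c**2 (S(c, t) = c**2*5 = 5*c**2)
C(K) = 8*K (C(K) = 4*(K + K) = 4*(2*K) = 8*K)
C(S(5, -6))*(-59) = (8*(5*5**2))*(-59) = (8*(5*25))*(-59) = (8*125)*(-59) = 1000*(-59) = -59000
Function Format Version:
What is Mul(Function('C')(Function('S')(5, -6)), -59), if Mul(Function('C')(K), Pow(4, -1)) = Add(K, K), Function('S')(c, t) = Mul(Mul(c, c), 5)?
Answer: -59000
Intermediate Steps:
Function('S')(c, t) = Mul(5, Pow(c, 2)) (Function('S')(c, t) = Mul(Pow(c, 2), 5) = Mul(5, Pow(c, 2)))
Function('C')(K) = Mul(8, K) (Function('C')(K) = Mul(4, Add(K, K)) = Mul(4, Mul(2, K)) = Mul(8, K))
Mul(Function('C')(Function('S')(5, -6)), -59) = Mul(Mul(8, Mul(5, Pow(5, 2))), -59) = Mul(Mul(8, Mul(5, 25)), -59) = Mul(Mul(8, 125), -59) = Mul(1000, -59) = -59000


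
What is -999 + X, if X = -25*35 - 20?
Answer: -1894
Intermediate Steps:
X = -895 (X = -875 - 20 = -895)
-999 + X = -999 - 895 = -1894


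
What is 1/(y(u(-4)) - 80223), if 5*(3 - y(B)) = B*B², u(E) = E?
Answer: -5/401036 ≈ -1.2468e-5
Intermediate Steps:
y(B) = 3 - B³/5 (y(B) = 3 - B*B²/5 = 3 - B³/5)
1/(y(u(-4)) - 80223) = 1/((3 - ⅕*(-4)³) - 80223) = 1/((3 - ⅕*(-64)) - 80223) = 1/((3 + 64/5) - 80223) = 1/(79/5 - 80223) = 1/(-401036/5) = -5/401036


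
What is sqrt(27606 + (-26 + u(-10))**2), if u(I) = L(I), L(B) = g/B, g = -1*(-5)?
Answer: sqrt(113233)/2 ≈ 168.25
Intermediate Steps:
g = 5
L(B) = 5/B
u(I) = 5/I
sqrt(27606 + (-26 + u(-10))**2) = sqrt(27606 + (-26 + 5/(-10))**2) = sqrt(27606 + (-26 + 5*(-1/10))**2) = sqrt(27606 + (-26 - 1/2)**2) = sqrt(27606 + (-53/2)**2) = sqrt(27606 + 2809/4) = sqrt(113233/4) = sqrt(113233)/2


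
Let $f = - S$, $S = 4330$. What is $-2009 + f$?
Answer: $-6339$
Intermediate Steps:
$f = -4330$ ($f = \left(-1\right) 4330 = -4330$)
$-2009 + f = -2009 - 4330 = -6339$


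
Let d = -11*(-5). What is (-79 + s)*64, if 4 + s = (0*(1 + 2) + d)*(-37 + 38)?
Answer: -1792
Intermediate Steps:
d = 55
s = 51 (s = -4 + (0*(1 + 2) + 55)*(-37 + 38) = -4 + (0*3 + 55)*1 = -4 + (0 + 55)*1 = -4 + 55*1 = -4 + 55 = 51)
(-79 + s)*64 = (-79 + 51)*64 = -28*64 = -1792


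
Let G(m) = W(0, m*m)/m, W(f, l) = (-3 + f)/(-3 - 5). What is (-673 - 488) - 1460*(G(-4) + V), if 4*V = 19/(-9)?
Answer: -18257/72 ≈ -253.57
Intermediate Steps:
W(f, l) = 3/8 - f/8 (W(f, l) = (-3 + f)/(-8) = (-3 + f)*(-⅛) = 3/8 - f/8)
G(m) = 3/(8*m) (G(m) = (3/8 - ⅛*0)/m = (3/8 + 0)/m = 3/(8*m))
V = -19/36 (V = (19/(-9))/4 = (19*(-⅑))/4 = (¼)*(-19/9) = -19/36 ≈ -0.52778)
(-673 - 488) - 1460*(G(-4) + V) = (-673 - 488) - 1460*((3/8)/(-4) - 19/36) = -1161 - 1460*((3/8)*(-¼) - 19/36) = -1161 - 1460*(-3/32 - 19/36) = -1161 - 1460*(-179)/288 = -1161 - 1460*(-179/288) = -1161 + 65335/72 = -18257/72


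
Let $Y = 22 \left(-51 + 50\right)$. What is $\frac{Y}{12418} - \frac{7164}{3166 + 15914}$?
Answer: $- \frac{1241421}{3290770} \approx -0.37724$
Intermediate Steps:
$Y = -22$ ($Y = 22 \left(-1\right) = -22$)
$\frac{Y}{12418} - \frac{7164}{3166 + 15914} = - \frac{22}{12418} - \frac{7164}{3166 + 15914} = \left(-22\right) \frac{1}{12418} - \frac{7164}{19080} = - \frac{11}{6209} - \frac{199}{530} = - \frac{1241421}{3290770}$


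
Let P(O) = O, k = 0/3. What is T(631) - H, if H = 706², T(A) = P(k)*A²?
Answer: -498436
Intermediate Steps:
k = 0 (k = 0*(⅓) = 0)
T(A) = 0 (T(A) = 0*A² = 0)
H = 498436
T(631) - H = 0 - 1*498436 = 0 - 498436 = -498436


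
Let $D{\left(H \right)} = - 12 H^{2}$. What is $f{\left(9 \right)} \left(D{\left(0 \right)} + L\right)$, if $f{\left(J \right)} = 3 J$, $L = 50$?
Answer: $1350$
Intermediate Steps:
$f{\left(9 \right)} \left(D{\left(0 \right)} + L\right) = 3 \cdot 9 \left(- 12 \cdot 0^{2} + 50\right) = 27 \left(\left(-12\right) 0 + 50\right) = 27 \left(0 + 50\right) = 27 \cdot 50 = 1350$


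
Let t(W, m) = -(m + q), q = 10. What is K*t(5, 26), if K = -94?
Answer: 3384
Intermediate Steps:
t(W, m) = -10 - m (t(W, m) = -(m + 10) = -(10 + m) = -10 - m)
K*t(5, 26) = -94*(-10 - 1*26) = -94*(-10 - 26) = -94*(-36) = 3384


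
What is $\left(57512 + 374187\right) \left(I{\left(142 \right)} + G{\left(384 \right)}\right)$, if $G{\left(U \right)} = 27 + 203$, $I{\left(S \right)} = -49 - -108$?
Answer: $124761011$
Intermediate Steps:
$I{\left(S \right)} = 59$ ($I{\left(S \right)} = -49 + 108 = 59$)
$G{\left(U \right)} = 230$
$\left(57512 + 374187\right) \left(I{\left(142 \right)} + G{\left(384 \right)}\right) = \left(57512 + 374187\right) \left(59 + 230\right) = 431699 \cdot 289 = 124761011$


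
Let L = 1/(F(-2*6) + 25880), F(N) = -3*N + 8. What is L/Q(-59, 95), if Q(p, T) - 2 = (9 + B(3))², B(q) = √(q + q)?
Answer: 89/154947748 - 9*√6/77473874 ≈ 2.8983e-7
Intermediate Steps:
B(q) = √2*√q (B(q) = √(2*q) = √2*√q)
F(N) = 8 - 3*N
Q(p, T) = 2 + (9 + √6)² (Q(p, T) = 2 + (9 + √2*√3)² = 2 + (9 + √6)²)
L = 1/25924 (L = 1/((8 - (-6)*6) + 25880) = 1/((8 - 3*(-12)) + 25880) = 1/((8 + 36) + 25880) = 1/(44 + 25880) = 1/25924 ≈ 3.8574e-5)
L/Q(-59, 95) = 1/(25924*(89 + 18*√6))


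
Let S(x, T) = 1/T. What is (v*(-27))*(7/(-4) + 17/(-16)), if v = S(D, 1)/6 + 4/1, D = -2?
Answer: 10125/32 ≈ 316.41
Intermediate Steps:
v = 25/6 (v = 1/(1*6) + 4/1 = 1*(⅙) + 4*1 = ⅙ + 4 = 25/6 ≈ 4.1667)
(v*(-27))*(7/(-4) + 17/(-16)) = ((25/6)*(-27))*(7/(-4) + 17/(-16)) = -225*(7*(-¼) + 17*(-1/16))/2 = -225*(-7/4 - 17/16)/2 = -225/2*(-45/16) = 10125/32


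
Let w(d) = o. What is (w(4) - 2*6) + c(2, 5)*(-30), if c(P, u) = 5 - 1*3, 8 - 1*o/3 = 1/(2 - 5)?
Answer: -47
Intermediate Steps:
o = 25 (o = 24 - 3/(2 - 5) = 24 - 3/(-3) = 24 - 3*(-1/3) = 24 + 1 = 25)
c(P, u) = 2 (c(P, u) = 5 - 3 = 2)
w(d) = 25
(w(4) - 2*6) + c(2, 5)*(-30) = (25 - 2*6) + 2*(-30) = (25 - 12) - 60 = 13 - 60 = -47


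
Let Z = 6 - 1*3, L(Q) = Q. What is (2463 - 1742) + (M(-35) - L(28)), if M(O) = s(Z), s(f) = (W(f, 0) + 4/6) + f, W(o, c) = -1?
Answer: 2087/3 ≈ 695.67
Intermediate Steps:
Z = 3 (Z = 6 - 3 = 3)
s(f) = -⅓ + f (s(f) = (-1 + 4/6) + f = (-1 + 4*(⅙)) + f = (-1 + ⅔) + f = -⅓ + f)
M(O) = 8/3 (M(O) = -⅓ + 3 = 8/3)
(2463 - 1742) + (M(-35) - L(28)) = (2463 - 1742) + (8/3 - 1*28) = 721 + (8/3 - 28) = 721 - 76/3 = 2087/3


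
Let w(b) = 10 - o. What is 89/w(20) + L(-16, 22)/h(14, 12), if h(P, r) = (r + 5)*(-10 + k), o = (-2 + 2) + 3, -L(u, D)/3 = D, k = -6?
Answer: 12335/952 ≈ 12.957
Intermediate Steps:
L(u, D) = -3*D
o = 3 (o = 0 + 3 = 3)
h(P, r) = -80 - 16*r (h(P, r) = (r + 5)*(-10 - 6) = (5 + r)*(-16) = -80 - 16*r)
w(b) = 7 (w(b) = 10 - 1*3 = 10 - 3 = 7)
89/w(20) + L(-16, 22)/h(14, 12) = 89/7 + (-3*22)/(-80 - 16*12) = 89*(⅐) - 66/(-80 - 192) = 89/7 - 66/(-272) = 89/7 - 66*(-1/272) = 89/7 + 33/136 = 12335/952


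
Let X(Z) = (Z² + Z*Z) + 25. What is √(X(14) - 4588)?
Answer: I*√4171 ≈ 64.583*I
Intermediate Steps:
X(Z) = 25 + 2*Z² (X(Z) = (Z² + Z²) + 25 = 2*Z² + 25 = 25 + 2*Z²)
√(X(14) - 4588) = √((25 + 2*14²) - 4588) = √((25 + 2*196) - 4588) = √((25 + 392) - 4588) = √(417 - 4588) = √(-4171) = I*√4171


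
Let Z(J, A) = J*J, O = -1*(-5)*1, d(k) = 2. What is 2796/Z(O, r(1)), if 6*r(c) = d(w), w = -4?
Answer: 2796/25 ≈ 111.84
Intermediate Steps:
r(c) = 1/3 (r(c) = (1/6)*2 = 1/3)
O = 5 (O = 5*1 = 5)
Z(J, A) = J**2
2796/Z(O, r(1)) = 2796/(5**2) = 2796/25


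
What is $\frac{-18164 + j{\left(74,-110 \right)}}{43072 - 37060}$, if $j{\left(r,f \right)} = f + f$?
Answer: $- \frac{1532}{501} \approx -3.0579$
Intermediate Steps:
$j{\left(r,f \right)} = 2 f$
$\frac{-18164 + j{\left(74,-110 \right)}}{43072 - 37060} = \frac{-18164 + 2 \left(-110\right)}{43072 - 37060} = \frac{-18164 - 220}{6012} = \left(-18384\right) \frac{1}{6012} = - \frac{1532}{501}$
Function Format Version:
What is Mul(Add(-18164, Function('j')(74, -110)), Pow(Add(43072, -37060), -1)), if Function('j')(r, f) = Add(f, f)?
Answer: Rational(-1532, 501) ≈ -3.0579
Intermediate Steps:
Function('j')(r, f) = Mul(2, f)
Mul(Add(-18164, Function('j')(74, -110)), Pow(Add(43072, -37060), -1)) = Mul(Add(-18164, Mul(2, -110)), Pow(Add(43072, -37060), -1)) = Mul(Add(-18164, -220), Pow(6012, -1)) = Mul(-18384, Rational(1, 6012)) = Rational(-1532, 501)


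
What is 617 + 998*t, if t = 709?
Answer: 708199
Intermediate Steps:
617 + 998*t = 617 + 998*709 = 617 + 707582 = 708199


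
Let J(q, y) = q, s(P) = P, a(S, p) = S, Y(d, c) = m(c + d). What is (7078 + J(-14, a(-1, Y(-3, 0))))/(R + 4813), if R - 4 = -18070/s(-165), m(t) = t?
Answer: 233112/162575 ≈ 1.4339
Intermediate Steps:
Y(d, c) = c + d
R = 3746/33 (R = 4 - 18070/(-165) = 4 - 18070*(-1/165) = 4 + 3614/33 = 3746/33 ≈ 113.52)
(7078 + J(-14, a(-1, Y(-3, 0))))/(R + 4813) = (7078 - 14)/(3746/33 + 4813) = 7064/(162575/33) = 7064*(33/162575) = 233112/162575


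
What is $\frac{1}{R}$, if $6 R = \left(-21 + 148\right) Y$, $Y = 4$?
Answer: $\frac{3}{254} \approx 0.011811$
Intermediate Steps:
$R = \frac{254}{3}$ ($R = \frac{\left(-21 + 148\right) 4}{6} = \frac{127 \cdot 4}{6} = \frac{1}{6} \cdot 508 = \frac{254}{3} \approx 84.667$)
$\frac{1}{R} = \frac{1}{\frac{254}{3}} = \frac{3}{254}$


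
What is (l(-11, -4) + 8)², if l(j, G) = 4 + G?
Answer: 64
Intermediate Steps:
(l(-11, -4) + 8)² = ((4 - 4) + 8)² = (0 + 8)² = 8² = 64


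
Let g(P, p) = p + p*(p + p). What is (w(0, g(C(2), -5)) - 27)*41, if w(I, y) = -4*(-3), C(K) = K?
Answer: -615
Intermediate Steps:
g(P, p) = p + 2*p² (g(P, p) = p + p*(2*p) = p + 2*p²)
w(I, y) = 12
(w(0, g(C(2), -5)) - 27)*41 = (12 - 27)*41 = -15*41 = -615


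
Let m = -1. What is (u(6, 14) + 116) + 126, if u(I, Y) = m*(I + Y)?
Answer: 222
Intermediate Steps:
u(I, Y) = -I - Y (u(I, Y) = -(I + Y) = -I - Y)
(u(6, 14) + 116) + 126 = ((-1*6 - 1*14) + 116) + 126 = ((-6 - 14) + 116) + 126 = (-20 + 116) + 126 = 96 + 126 = 222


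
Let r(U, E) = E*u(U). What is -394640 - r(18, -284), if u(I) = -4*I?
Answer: -415088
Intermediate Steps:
r(U, E) = -4*E*U (r(U, E) = E*(-4*U) = -4*E*U)
-394640 - r(18, -284) = -394640 - (-4)*(-284)*18 = -394640 - 1*20448 = -394640 - 20448 = -415088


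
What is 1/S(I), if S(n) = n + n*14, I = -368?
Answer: -1/5520 ≈ -0.00018116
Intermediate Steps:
S(n) = 15*n (S(n) = n + 14*n = 15*n)
1/S(I) = 1/(15*(-368)) = 1/(-5520) = -1/5520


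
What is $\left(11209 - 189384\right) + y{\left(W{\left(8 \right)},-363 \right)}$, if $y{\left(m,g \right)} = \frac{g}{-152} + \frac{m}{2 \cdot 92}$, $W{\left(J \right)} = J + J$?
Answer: $- \frac{622891147}{3496} \approx -1.7817 \cdot 10^{5}$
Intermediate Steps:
$W{\left(J \right)} = 2 J$
$y{\left(m,g \right)} = - \frac{g}{152} + \frac{m}{184}$ ($y{\left(m,g \right)} = g \left(- \frac{1}{152}\right) + \frac{m}{184} = - \frac{g}{152} + m \frac{1}{184} = - \frac{g}{152} + \frac{m}{184}$)
$\left(11209 - 189384\right) + y{\left(W{\left(8 \right)},-363 \right)} = \left(11209 - 189384\right) + \left(\left(- \frac{1}{152}\right) \left(-363\right) + \frac{2 \cdot 8}{184}\right) = -178175 + \left(\frac{363}{152} + \frac{1}{184} \cdot 16\right) = -178175 + \left(\frac{363}{152} + \frac{2}{23}\right) = -178175 + \frac{8653}{3496} = - \frac{622891147}{3496}$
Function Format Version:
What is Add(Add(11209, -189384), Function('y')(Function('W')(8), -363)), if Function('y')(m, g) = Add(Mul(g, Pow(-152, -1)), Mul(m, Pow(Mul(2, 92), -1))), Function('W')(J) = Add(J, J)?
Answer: Rational(-622891147, 3496) ≈ -1.7817e+5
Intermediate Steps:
Function('W')(J) = Mul(2, J)
Function('y')(m, g) = Add(Mul(Rational(-1, 152), g), Mul(Rational(1, 184), m)) (Function('y')(m, g) = Add(Mul(g, Rational(-1, 152)), Mul(m, Pow(184, -1))) = Add(Mul(Rational(-1, 152), g), Mul(m, Rational(1, 184))) = Add(Mul(Rational(-1, 152), g), Mul(Rational(1, 184), m)))
Add(Add(11209, -189384), Function('y')(Function('W')(8), -363)) = Add(Add(11209, -189384), Add(Mul(Rational(-1, 152), -363), Mul(Rational(1, 184), Mul(2, 8)))) = Add(-178175, Add(Rational(363, 152), Mul(Rational(1, 184), 16))) = Add(-178175, Add(Rational(363, 152), Rational(2, 23))) = Add(-178175, Rational(8653, 3496)) = Rational(-622891147, 3496)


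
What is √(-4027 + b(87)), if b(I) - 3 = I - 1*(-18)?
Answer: I*√3919 ≈ 62.602*I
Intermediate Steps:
b(I) = 21 + I (b(I) = 3 + (I - 1*(-18)) = 3 + (I + 18) = 3 + (18 + I) = 21 + I)
√(-4027 + b(87)) = √(-4027 + (21 + 87)) = √(-4027 + 108) = √(-3919) = I*√3919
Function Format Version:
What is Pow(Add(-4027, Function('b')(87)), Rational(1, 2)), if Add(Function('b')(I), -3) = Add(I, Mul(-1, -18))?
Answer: Mul(I, Pow(3919, Rational(1, 2))) ≈ Mul(62.602, I)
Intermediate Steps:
Function('b')(I) = Add(21, I) (Function('b')(I) = Add(3, Add(I, Mul(-1, -18))) = Add(3, Add(I, 18)) = Add(3, Add(18, I)) = Add(21, I))
Pow(Add(-4027, Function('b')(87)), Rational(1, 2)) = Pow(Add(-4027, Add(21, 87)), Rational(1, 2)) = Pow(Add(-4027, 108), Rational(1, 2)) = Pow(-3919, Rational(1, 2)) = Mul(I, Pow(3919, Rational(1, 2)))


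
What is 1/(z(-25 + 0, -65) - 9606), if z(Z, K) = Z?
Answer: -1/9631 ≈ -0.00010383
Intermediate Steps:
1/(z(-25 + 0, -65) - 9606) = 1/((-25 + 0) - 9606) = 1/(-25 - 9606) = 1/(-9631) = -1/9631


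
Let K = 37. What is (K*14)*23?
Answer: 11914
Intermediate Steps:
(K*14)*23 = (37*14)*23 = 518*23 = 11914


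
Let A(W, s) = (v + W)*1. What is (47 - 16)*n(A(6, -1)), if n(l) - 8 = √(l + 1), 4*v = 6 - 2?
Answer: 248 + 62*√2 ≈ 335.68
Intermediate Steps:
v = 1 (v = (6 - 2)/4 = (¼)*4 = 1)
A(W, s) = 1 + W (A(W, s) = (1 + W)*1 = 1 + W)
n(l) = 8 + √(1 + l) (n(l) = 8 + √(l + 1) = 8 + √(1 + l))
(47 - 16)*n(A(6, -1)) = (47 - 16)*(8 + √(1 + (1 + 6))) = 31*(8 + √(1 + 7)) = 31*(8 + √8) = 31*(8 + 2*√2) = 248 + 62*√2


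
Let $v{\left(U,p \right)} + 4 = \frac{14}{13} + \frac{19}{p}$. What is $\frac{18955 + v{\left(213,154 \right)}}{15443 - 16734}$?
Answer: $- \frac{37942305}{2584582} \approx -14.68$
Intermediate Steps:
$v{\left(U,p \right)} = - \frac{38}{13} + \frac{19}{p}$ ($v{\left(U,p \right)} = -4 + \left(\frac{14}{13} + \frac{19}{p}\right) = - \frac{38}{13} + \frac{19}{p}$)
$\frac{18955 + v{\left(213,154 \right)}}{15443 - 16734} = \frac{18955 - \left(\frac{38}{13} - \frac{19}{154}\right)}{15443 - 16734} = \frac{18955 + \left(- \frac{38}{13} + 19 \cdot \frac{1}{154}\right)}{-1291} = \left(18955 + \left(- \frac{38}{13} + \frac{19}{154}\right)\right) \left(- \frac{1}{1291}\right) = \left(18955 - \frac{5605}{2002}\right) \left(- \frac{1}{1291}\right) = \frac{37942305}{2002} \left(- \frac{1}{1291}\right) = - \frac{37942305}{2584582}$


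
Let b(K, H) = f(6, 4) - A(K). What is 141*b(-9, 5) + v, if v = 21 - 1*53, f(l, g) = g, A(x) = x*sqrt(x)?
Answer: 532 + 3807*I ≈ 532.0 + 3807.0*I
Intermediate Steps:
A(x) = x**(3/2)
b(K, H) = 4 - K**(3/2)
v = -32 (v = 21 - 53 = -32)
141*b(-9, 5) + v = 141*(4 - (-9)**(3/2)) - 32 = 141*(4 - (-27)*I) - 32 = 141*(4 + 27*I) - 32 = (564 + 3807*I) - 32 = 532 + 3807*I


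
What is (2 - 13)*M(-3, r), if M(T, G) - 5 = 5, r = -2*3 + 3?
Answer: -110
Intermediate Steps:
r = -3 (r = -6 + 3 = -3)
M(T, G) = 10 (M(T, G) = 5 + 5 = 10)
(2 - 13)*M(-3, r) = (2 - 13)*10 = -11*10 = -110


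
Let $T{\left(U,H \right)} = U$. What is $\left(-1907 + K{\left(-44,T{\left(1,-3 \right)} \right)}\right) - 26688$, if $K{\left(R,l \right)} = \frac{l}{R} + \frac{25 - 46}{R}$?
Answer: $- \frac{314540}{11} \approx -28595.0$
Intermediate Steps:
$K{\left(R,l \right)} = - \frac{21}{R} + \frac{l}{R}$ ($K{\left(R,l \right)} = \frac{l}{R} - \frac{21}{R} = - \frac{21}{R} + \frac{l}{R}$)
$\left(-1907 + K{\left(-44,T{\left(1,-3 \right)} \right)}\right) - 26688 = \left(-1907 + \frac{-21 + 1}{-44}\right) - 26688 = \left(-1907 - - \frac{5}{11}\right) - 26688 = \left(-1907 + \frac{5}{11}\right) - 26688 = - \frac{20972}{11} - 26688 = - \frac{314540}{11}$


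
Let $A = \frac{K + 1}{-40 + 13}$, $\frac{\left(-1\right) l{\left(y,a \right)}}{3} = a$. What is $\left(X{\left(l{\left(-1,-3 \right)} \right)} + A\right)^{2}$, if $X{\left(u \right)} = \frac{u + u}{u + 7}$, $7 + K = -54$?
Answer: $\frac{58081}{5184} \approx 11.204$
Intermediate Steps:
$K = -61$ ($K = -7 - 54 = -61$)
$l{\left(y,a \right)} = - 3 a$
$A = \frac{20}{9}$ ($A = \frac{-61 + 1}{-40 + 13} = - \frac{60}{-27} = \left(-60\right) \left(- \frac{1}{27}\right) = \frac{20}{9} \approx 2.2222$)
$X{\left(u \right)} = \frac{2 u}{7 + u}$
$\left(X{\left(l{\left(-1,-3 \right)} \right)} + A\right)^{2} = \left(\frac{2 \left(\left(-3\right) \left(-3\right)\right)}{7 - -9} + \frac{20}{9}\right)^{2} = \left(2 \cdot 9 \frac{1}{7 + 9} + \frac{20}{9}\right)^{2} = \left(2 \cdot 9 \cdot \frac{1}{16} + \frac{20}{9}\right)^{2} = \left(\frac{9}{8} + \frac{20}{9}\right)^{2} = \left(\frac{241}{72}\right)^{2} = \frac{58081}{5184}$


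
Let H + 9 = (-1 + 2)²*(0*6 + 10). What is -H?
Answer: -1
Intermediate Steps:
H = 1 (H = -9 + (-1 + 2)²*(0*6 + 10) = -9 + 1²*(0 + 10) = -9 + 1*10 = -9 + 10 = 1)
-H = -1*1 = -1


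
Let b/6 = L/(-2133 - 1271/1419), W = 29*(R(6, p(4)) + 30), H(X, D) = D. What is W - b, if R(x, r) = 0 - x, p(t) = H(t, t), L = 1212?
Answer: 1058902788/1513999 ≈ 699.41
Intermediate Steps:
p(t) = t
R(x, r) = -x
W = 696 (W = 29*(-1*6 + 30) = 29*(-6 + 30) = 29*24 = 696)
b = -5159484/1513999 (b = 6*(1212/(-2133 - 1271/1419)) = 6*(1212/(-3027998/1419)) = 6*(1212*(-1419/3027998)) = 6*(-859914/1513999) = -5159484/1513999 ≈ -3.4079)
W - b = 696 - 1*(-5159484/1513999) = 696 + 5159484/1513999 = 1058902788/1513999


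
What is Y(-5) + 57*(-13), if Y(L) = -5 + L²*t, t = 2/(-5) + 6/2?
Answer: -681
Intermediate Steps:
t = 13/5 (t = 2*(-⅕) + 6*(½) = -⅖ + 3 = 13/5 ≈ 2.6000)
Y(L) = -5 + 13*L²/5 (Y(L) = -5 + L²*(13/5) = -5 + 13*L²/5)
Y(-5) + 57*(-13) = (-5 + (13/5)*(-5)²) + 57*(-13) = (-5 + (13/5)*25) - 741 = (-5 + 65) - 741 = 60 - 741 = -681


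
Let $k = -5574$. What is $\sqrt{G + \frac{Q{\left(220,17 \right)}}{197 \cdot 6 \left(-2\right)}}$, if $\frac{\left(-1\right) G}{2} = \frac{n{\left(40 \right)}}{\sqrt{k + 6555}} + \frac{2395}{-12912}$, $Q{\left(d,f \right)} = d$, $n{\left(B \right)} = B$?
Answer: $\frac{\sqrt{1335232461138090 - 1175424488989440 \sqrt{109}}}{69314844} \approx 1.5087 i$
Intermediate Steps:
$G = \frac{2395}{6456} - \frac{80 \sqrt{109}}{327}$ ($G = - 2 \left(\frac{40}{\sqrt{-5574 + 6555}} + \frac{2395}{-12912}\right) = - 2 \left(\frac{40}{\sqrt{981}} + 2395 \left(- \frac{1}{12912}\right)\right) = - 2 \left(\frac{40}{3 \sqrt{109}} - \frac{2395}{12912}\right) = - 2 \left(40 \frac{\sqrt{109}}{327} - \frac{2395}{12912}\right) = - 2 \left(\frac{40 \sqrt{109}}{327} - \frac{2395}{12912}\right) = - 2 \left(- \frac{2395}{12912} + \frac{40 \sqrt{109}}{327}\right) = \frac{2395}{6456} - \frac{80 \sqrt{109}}{327} \approx -2.1832$)
$\sqrt{G + \frac{Q{\left(220,17 \right)}}{197 \cdot 6 \left(-2\right)}} = \sqrt{\left(\frac{2395}{6456} - \frac{80 \sqrt{109}}{327}\right) + \frac{220}{197 \cdot 6 \left(-2\right)}} = \sqrt{\left(\frac{2395}{6456} - \frac{80 \sqrt{109}}{327}\right) + \frac{220}{197 \left(-12\right)}} = \sqrt{\left(\frac{2395}{6456} - \frac{80 \sqrt{109}}{327}\right) + \frac{220}{-2364}} = \sqrt{\left(\frac{2395}{6456} - \frac{80 \sqrt{109}}{327}\right) + 220 \left(- \frac{1}{2364}\right)} = \sqrt{\left(\frac{2395}{6456} - \frac{80 \sqrt{109}}{327}\right) - \frac{55}{591}} = \sqrt{\frac{353455}{1271832} - \frac{80 \sqrt{109}}{327}}$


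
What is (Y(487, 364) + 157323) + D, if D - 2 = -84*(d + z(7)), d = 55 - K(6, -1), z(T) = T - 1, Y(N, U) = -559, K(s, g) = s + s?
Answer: 152650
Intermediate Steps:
K(s, g) = 2*s
z(T) = -1 + T
d = 43 (d = 55 - 2*6 = 55 - 1*12 = 55 - 12 = 43)
D = -4114 (D = 2 - 84*(43 + (-1 + 7)) = 2 - 84*(43 + 6) = 2 - 84*49 = 2 - 4116 = -4114)
(Y(487, 364) + 157323) + D = (-559 + 157323) - 4114 = 156764 - 4114 = 152650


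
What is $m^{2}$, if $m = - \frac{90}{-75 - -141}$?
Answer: $\frac{225}{121} \approx 1.8595$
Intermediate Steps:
$m = - \frac{15}{11}$ ($m = - \frac{90}{-75 + 141} = - \frac{90}{66} = \left(-90\right) \frac{1}{66} = - \frac{15}{11} \approx -1.3636$)
$m^{2} = \left(- \frac{15}{11}\right)^{2} = \frac{225}{121}$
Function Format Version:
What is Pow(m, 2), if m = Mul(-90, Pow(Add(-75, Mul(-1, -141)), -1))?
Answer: Rational(225, 121) ≈ 1.8595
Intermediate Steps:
m = Rational(-15, 11) (m = Mul(-90, Pow(Add(-75, 141), -1)) = Mul(-90, Pow(66, -1)) = Mul(-90, Rational(1, 66)) = Rational(-15, 11) ≈ -1.3636)
Pow(m, 2) = Pow(Rational(-15, 11), 2) = Rational(225, 121)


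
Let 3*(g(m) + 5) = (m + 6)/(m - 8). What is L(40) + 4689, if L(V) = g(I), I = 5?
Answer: 42145/9 ≈ 4682.8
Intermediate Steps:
g(m) = -5 + (6 + m)/(3*(-8 + m)) (g(m) = -5 + ((m + 6)/(m - 8))/3 = -5 + ((6 + m)/(-8 + m))/3 = -5 + (6 + m)/(3*(-8 + m)))
L(V) = -56/9 (L(V) = 14*(9 - 1*5)/(3*(-8 + 5)) = (14/3)*(9 - 5)/(-3) = (14/3)*(-1/3)*4 = -56/9)
L(40) + 4689 = -56/9 + 4689 = 42145/9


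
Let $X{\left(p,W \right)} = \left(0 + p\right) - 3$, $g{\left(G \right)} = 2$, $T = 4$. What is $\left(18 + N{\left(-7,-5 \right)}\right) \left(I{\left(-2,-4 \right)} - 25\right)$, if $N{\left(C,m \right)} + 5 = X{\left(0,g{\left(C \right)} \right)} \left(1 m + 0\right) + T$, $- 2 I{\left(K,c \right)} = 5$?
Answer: $-880$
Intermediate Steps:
$X{\left(p,W \right)} = -3 + p$ ($X{\left(p,W \right)} = p - 3 = -3 + p$)
$I{\left(K,c \right)} = - \frac{5}{2}$ ($I{\left(K,c \right)} = \left(- \frac{1}{2}\right) 5 = - \frac{5}{2}$)
$N{\left(C,m \right)} = -1 - 3 m$ ($N{\left(C,m \right)} = -5 + \left(\left(-3 + 0\right) \left(1 m + 0\right) + 4\right) = -5 - \left(-4 + 3 \left(m + 0\right)\right) = -5 - \left(-4 + 3 m\right) = -1 - 3 m$)
$\left(18 + N{\left(-7,-5 \right)}\right) \left(I{\left(-2,-4 \right)} - 25\right) = \left(18 - -14\right) \left(- \frac{5}{2} - 25\right) = \left(18 + \left(-1 + 15\right)\right) \left(- \frac{5}{2} - 25\right) = \left(18 + 14\right) \left(- \frac{55}{2}\right) = 32 \left(- \frac{55}{2}\right) = -880$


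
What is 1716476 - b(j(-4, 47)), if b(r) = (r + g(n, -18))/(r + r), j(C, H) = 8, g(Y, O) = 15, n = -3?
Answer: 27463593/16 ≈ 1.7165e+6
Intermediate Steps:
b(r) = (15 + r)/(2*r) (b(r) = (r + 15)/(r + r) = (15 + r)/((2*r)) = (15 + r)*(1/(2*r)) = (15 + r)/(2*r))
1716476 - b(j(-4, 47)) = 1716476 - (15 + 8)/(2*8) = 1716476 - 23/(2*8) = 1716476 - 1*23/16 = 1716476 - 23/16 = 27463593/16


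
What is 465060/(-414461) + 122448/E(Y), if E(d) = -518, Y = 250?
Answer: -25495410804/107345399 ≈ -237.51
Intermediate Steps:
465060/(-414461) + 122448/E(Y) = 465060/(-414461) + 122448/(-518) = 465060*(-1/414461) + 122448*(-1/518) = -465060/414461 - 61224/259 = -25495410804/107345399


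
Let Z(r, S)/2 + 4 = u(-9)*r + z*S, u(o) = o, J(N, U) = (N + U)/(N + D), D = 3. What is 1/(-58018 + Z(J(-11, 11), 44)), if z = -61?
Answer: -1/63394 ≈ -1.5774e-5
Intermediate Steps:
J(N, U) = (N + U)/(3 + N) (J(N, U) = (N + U)/(N + 3) = (N + U)/(3 + N))
Z(r, S) = -8 - 122*S - 18*r (Z(r, S) = -8 + 2*(-9*r - 61*S) = -8 + 2*(-61*S - 9*r) = -8 + (-122*S - 18*r) = -8 - 122*S - 18*r)
1/(-58018 + Z(J(-11, 11), 44)) = 1/(-58018 + (-8 - 122*44 - 18*(-11 + 11)/(3 - 11))) = 1/(-58018 + (-8 - 5368 - 18*0/(-8))) = 1/(-58018 + (-8 - 5368 - (-9)*0/4)) = 1/(-58018 + (-8 - 5368 - 18*0)) = 1/(-58018 + (-8 - 5368 + 0)) = 1/(-58018 - 5376) = 1/(-63394) = -1/63394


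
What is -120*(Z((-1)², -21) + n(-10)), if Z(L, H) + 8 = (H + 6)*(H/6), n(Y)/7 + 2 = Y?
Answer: 4740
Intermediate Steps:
n(Y) = -14 + 7*Y
Z(L, H) = -8 + H*(6 + H)/6 (Z(L, H) = -8 + (H + 6)*(H/6) = -8 + (6 + H)*(H*(⅙)) = -8 + (6 + H)*(H/6) = -8 + H*(6 + H)/6)
-120*(Z((-1)², -21) + n(-10)) = -120*((-8 - 21 + (⅙)*(-21)²) + (-14 + 7*(-10))) = -120*((-8 - 21 + (⅙)*441) + (-14 - 70)) = -120*((-8 - 21 + 147/2) - 84) = -120*(89/2 - 84) = -120*(-79/2) = 4740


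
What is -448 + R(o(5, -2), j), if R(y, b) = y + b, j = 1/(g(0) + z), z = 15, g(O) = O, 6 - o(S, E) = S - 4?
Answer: -6644/15 ≈ -442.93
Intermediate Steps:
o(S, E) = 10 - S (o(S, E) = 6 - (S - 4) = 6 - (-4 + S) = 6 + (4 - S) = 10 - S)
j = 1/15 (j = 1/(0 + 15) = 1/15 ≈ 0.066667)
R(y, b) = b + y
-448 + R(o(5, -2), j) = -448 + (1/15 + (10 - 1*5)) = -448 + (1/15 + (10 - 5)) = -448 + (1/15 + 5) = -448 + 76/15 = -6644/15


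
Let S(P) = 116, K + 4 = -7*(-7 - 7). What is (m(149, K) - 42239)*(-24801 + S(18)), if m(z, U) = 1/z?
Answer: 155357762850/149 ≈ 1.0427e+9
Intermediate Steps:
K = 94 (K = -4 - 7*(-7 - 7) = -4 - 7*(-14) = -4 + 98 = 94)
(m(149, K) - 42239)*(-24801 + S(18)) = (1/149 - 42239)*(-24801 + 116) = (1/149 - 42239)*(-24685) = -6293610/149*(-24685) = 155357762850/149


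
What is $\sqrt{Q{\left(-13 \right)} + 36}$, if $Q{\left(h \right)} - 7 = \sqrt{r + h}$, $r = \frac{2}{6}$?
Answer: $\frac{\sqrt{387 + 3 i \sqrt{114}}}{3} \approx 6.563 + 0.27114 i$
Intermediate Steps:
$r = \frac{1}{3}$ ($r = 2 \cdot \frac{1}{6} = \frac{1}{3} \approx 0.33333$)
$Q{\left(h \right)} = 7 + \sqrt{\frac{1}{3} + h}$
$\sqrt{Q{\left(-13 \right)} + 36} = \sqrt{\left(7 + \frac{\sqrt{3 + 9 \left(-13\right)}}{3}\right) + 36} = \sqrt{\left(7 + \frac{\sqrt{3 - 117}}{3}\right) + 36} = \sqrt{\left(7 + \frac{\sqrt{-114}}{3}\right) + 36} = \sqrt{\left(7 + \frac{i \sqrt{114}}{3}\right) + 36} = \sqrt{43 + \frac{i \sqrt{114}}{3}}$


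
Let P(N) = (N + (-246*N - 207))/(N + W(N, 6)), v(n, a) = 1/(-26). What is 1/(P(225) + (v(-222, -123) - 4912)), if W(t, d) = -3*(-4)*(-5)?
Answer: -1430/7503759 ≈ -0.00019057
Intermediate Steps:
W(t, d) = -60 (W(t, d) = 12*(-5) = -60)
v(n, a) = -1/26
P(N) = (-207 - 245*N)/(-60 + N) (P(N) = (N + (-246*N - 207))/(N - 60) = (N + (-207 - 246*N))/(-60 + N) = (-207 - 245*N)/(-60 + N))
1/(P(225) + (v(-222, -123) - 4912)) = 1/((-207 - 245*225)/(-60 + 225) + (-1/26 - 4912)) = 1/((-207 - 55125)/165 - 127713/26) = 1/((1/165)*(-55332) - 127713/26) = 1/(-18444/55 - 127713/26) = 1/(-7503759/1430) = -1430/7503759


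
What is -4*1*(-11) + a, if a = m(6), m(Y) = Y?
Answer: 50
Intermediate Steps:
a = 6
-4*1*(-11) + a = -4*1*(-11) + 6 = -4*(-11) + 6 = 44 + 6 = 50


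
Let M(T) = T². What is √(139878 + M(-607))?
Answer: √508327 ≈ 712.97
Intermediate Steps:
√(139878 + M(-607)) = √(139878 + (-607)²) = √(139878 + 368449) = √508327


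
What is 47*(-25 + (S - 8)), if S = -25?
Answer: -2726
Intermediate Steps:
47*(-25 + (S - 8)) = 47*(-25 + (-25 - 8)) = 47*(-25 - 33) = 47*(-58) = -2726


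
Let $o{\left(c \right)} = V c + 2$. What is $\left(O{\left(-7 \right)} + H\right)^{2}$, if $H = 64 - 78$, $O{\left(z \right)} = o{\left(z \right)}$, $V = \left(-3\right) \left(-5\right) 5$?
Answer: $288369$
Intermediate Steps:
$V = 75$ ($V = 15 \cdot 5 = 75$)
$o{\left(c \right)} = 2 + 75 c$ ($o{\left(c \right)} = 75 c + 2 = 2 + 75 c$)
$O{\left(z \right)} = 2 + 75 z$
$H = -14$ ($H = 64 - 78 = -14$)
$\left(O{\left(-7 \right)} + H\right)^{2} = \left(\left(2 + 75 \left(-7\right)\right) - 14\right)^{2} = \left(\left(2 - 525\right) - 14\right)^{2} = \left(-523 - 14\right)^{2} = \left(-537\right)^{2} = 288369$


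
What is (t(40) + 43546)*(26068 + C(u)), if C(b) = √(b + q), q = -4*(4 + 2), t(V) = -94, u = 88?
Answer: 1133054352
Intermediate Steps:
q = -24 (q = -4*6 = -24)
C(b) = √(-24 + b) (C(b) = √(b - 24) = √(-24 + b))
(t(40) + 43546)*(26068 + C(u)) = (-94 + 43546)*(26068 + √(-24 + 88)) = 43452*(26068 + √64) = 43452*(26068 + 8) = 43452*26076 = 1133054352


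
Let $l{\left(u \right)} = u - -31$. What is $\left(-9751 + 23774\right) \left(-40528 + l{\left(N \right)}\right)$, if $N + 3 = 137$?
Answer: $-566010349$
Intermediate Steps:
$N = 134$ ($N = -3 + 137 = 134$)
$l{\left(u \right)} = 31 + u$ ($l{\left(u \right)} = u + 31 = 31 + u$)
$\left(-9751 + 23774\right) \left(-40528 + l{\left(N \right)}\right) = \left(-9751 + 23774\right) \left(-40528 + \left(31 + 134\right)\right) = 14023 \left(-40528 + 165\right) = 14023 \left(-40363\right) = -566010349$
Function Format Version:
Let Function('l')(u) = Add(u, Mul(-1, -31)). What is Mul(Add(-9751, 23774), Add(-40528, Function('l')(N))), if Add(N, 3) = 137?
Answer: -566010349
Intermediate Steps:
N = 134 (N = Add(-3, 137) = 134)
Function('l')(u) = Add(31, u) (Function('l')(u) = Add(u, 31) = Add(31, u))
Mul(Add(-9751, 23774), Add(-40528, Function('l')(N))) = Mul(Add(-9751, 23774), Add(-40528, Add(31, 134))) = Mul(14023, Add(-40528, 165)) = Mul(14023, -40363) = -566010349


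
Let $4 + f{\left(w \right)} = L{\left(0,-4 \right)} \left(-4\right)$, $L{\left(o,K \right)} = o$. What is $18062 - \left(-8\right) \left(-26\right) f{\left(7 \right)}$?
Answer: $18894$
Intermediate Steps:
$f{\left(w \right)} = -4$ ($f{\left(w \right)} = -4 + 0 \left(-4\right) = -4 + 0 = -4$)
$18062 - \left(-8\right) \left(-26\right) f{\left(7 \right)} = 18062 - \left(-8\right) \left(-26\right) \left(-4\right) = 18062 - 208 \left(-4\right) = 18062 - -832 = 18062 + 832 = 18894$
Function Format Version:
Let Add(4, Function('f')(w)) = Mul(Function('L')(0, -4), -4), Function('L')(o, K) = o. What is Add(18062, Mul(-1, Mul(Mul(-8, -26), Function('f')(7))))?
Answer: 18894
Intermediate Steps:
Function('f')(w) = -4 (Function('f')(w) = Add(-4, Mul(0, -4)) = Add(-4, 0) = -4)
Add(18062, Mul(-1, Mul(Mul(-8, -26), Function('f')(7)))) = Add(18062, Mul(-1, Mul(Mul(-8, -26), -4))) = Add(18062, Mul(-1, Mul(208, -4))) = Add(18062, Mul(-1, -832)) = Add(18062, 832) = 18894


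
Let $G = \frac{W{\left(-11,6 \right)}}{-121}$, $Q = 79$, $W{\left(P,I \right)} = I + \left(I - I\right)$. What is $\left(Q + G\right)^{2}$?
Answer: $\frac{91259809}{14641} \approx 6233.2$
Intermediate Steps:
$W{\left(P,I \right)} = I$ ($W{\left(P,I \right)} = I + 0 = I$)
$G = - \frac{6}{121}$ ($G = \frac{6}{-121} = 6 \left(- \frac{1}{121}\right) = - \frac{6}{121} \approx -0.049587$)
$\left(Q + G\right)^{2} = \left(79 - \frac{6}{121}\right)^{2} = \left(\frac{9553}{121}\right)^{2} = \frac{91259809}{14641}$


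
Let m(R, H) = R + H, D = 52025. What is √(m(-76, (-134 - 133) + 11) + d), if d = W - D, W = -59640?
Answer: I*√111997 ≈ 334.66*I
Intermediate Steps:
d = -111665 (d = -59640 - 1*52025 = -59640 - 52025 = -111665)
m(R, H) = H + R
√(m(-76, (-134 - 133) + 11) + d) = √((((-134 - 133) + 11) - 76) - 111665) = √(((-267 + 11) - 76) - 111665) = √((-256 - 76) - 111665) = √(-332 - 111665) = √(-111997) = I*√111997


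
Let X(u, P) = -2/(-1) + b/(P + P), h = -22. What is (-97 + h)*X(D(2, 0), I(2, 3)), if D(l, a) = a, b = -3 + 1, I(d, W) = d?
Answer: -357/2 ≈ -178.50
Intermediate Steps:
b = -2
X(u, P) = 2 - 1/P (X(u, P) = -2/(-1) - 2/(P + P) = -2*(-1) - 2*1/(2*P) = 2 - 1/P)
(-97 + h)*X(D(2, 0), I(2, 3)) = (-97 - 22)*(2 - 1/2) = -119*(2 - 1*½) = -119*(2 - ½) = -119*3/2 = -357/2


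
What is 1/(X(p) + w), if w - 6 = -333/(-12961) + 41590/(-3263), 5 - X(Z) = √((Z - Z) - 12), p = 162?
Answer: -3034338217131/26386574404088 + 10583381810521*I*√3/79159723212264 ≈ -0.115 + 0.23157*I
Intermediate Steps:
X(Z) = 5 - 2*I*√3 (X(Z) = 5 - √((Z - Z) - 12) = 5 - √(0 - 12) = 5 - √(-12) = 5 - 2*I*√3)
w = -21862381/3253211 (w = 6 + (-333/(-12961) + 41590/(-3263)) = 6 + (-333*(-1/12961) + 41590*(-1/3263)) = 6 + (333/12961 - 41590/3263) = 6 - 41381647/3253211 = -21862381/3253211 ≈ -6.7202)
1/(X(p) + w) = 1/((5 - 2*I*√3) - 21862381/3253211) = 1/(-5596326/3253211 - 2*I*√3)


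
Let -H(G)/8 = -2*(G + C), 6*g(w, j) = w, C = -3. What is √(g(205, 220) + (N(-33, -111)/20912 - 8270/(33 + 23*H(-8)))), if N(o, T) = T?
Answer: √5745221901052755/12594252 ≈ 6.0184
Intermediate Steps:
g(w, j) = w/6
H(G) = -48 + 16*G (H(G) = -(-16)*(G - 3) = -(-16)*(-3 + G) = -8*(6 - 2*G) = -48 + 16*G)
√(g(205, 220) + (N(-33, -111)/20912 - 8270/(33 + 23*H(-8)))) = √((⅙)*205 + (-111/20912 - 8270/(33 + 23*(-48 + 16*(-8))))) = √(205/6 + (-111*1/20912 - 8270/(33 + 23*(-48 - 128)))) = √(205/6 + (-111/20912 - 8270/(33 + 23*(-176)))) = √(205/6 + (-111/20912 - 8270/(33 - 4048))) = √(205/6 + (-111/20912 - 8270/(-4015))) = √(205/6 + (-111/20912 - 8270*(-1/4015))) = √(205/6 + (-111/20912 + 1654/803)) = √(205/6 + 34499315/16792336) = √(1824712385/50377008) = √5745221901052755/12594252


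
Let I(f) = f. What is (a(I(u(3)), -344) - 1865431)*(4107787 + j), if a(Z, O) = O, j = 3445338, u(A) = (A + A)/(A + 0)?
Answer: -14092431796875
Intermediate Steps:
u(A) = 2 (u(A) = (2*A)/A = 2)
(a(I(u(3)), -344) - 1865431)*(4107787 + j) = (-344 - 1865431)*(4107787 + 3445338) = -1865775*7553125 = -14092431796875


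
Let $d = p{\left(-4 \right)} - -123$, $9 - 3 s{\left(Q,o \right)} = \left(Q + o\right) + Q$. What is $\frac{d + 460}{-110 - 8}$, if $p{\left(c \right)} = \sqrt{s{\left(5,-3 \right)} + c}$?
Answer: $- \frac{583}{118} - \frac{i \sqrt{30}}{354} \approx -4.9407 - 0.015472 i$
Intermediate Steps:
$s{\left(Q,o \right)} = 3 - \frac{2 Q}{3} - \frac{o}{3}$ ($s{\left(Q,o \right)} = 3 - \frac{\left(Q + o\right) + Q}{3} = 3 - \frac{o + 2 Q}{3} = 3 - \left(\frac{o}{3} + \frac{2 Q}{3}\right) = 3 - \frac{2 Q}{3} - \frac{o}{3}$)
$p{\left(c \right)} = \sqrt{\frac{2}{3} + c}$ ($p{\left(c \right)} = \sqrt{\left(3 - \frac{10}{3} - -1\right) + c} = \sqrt{\left(3 - \frac{10}{3} + 1\right) + c} = \sqrt{\frac{2}{3} + c}$)
$d = 123 + \frac{i \sqrt{30}}{3}$ ($d = \frac{\sqrt{6 + 9 \left(-4\right)}}{3} - -123 = \frac{\sqrt{6 - 36}}{3} + 123 = \frac{\sqrt{-30}}{3} + 123 = \frac{i \sqrt{30}}{3} + 123 = 123 + \frac{i \sqrt{30}}{3} \approx 123.0 + 1.8257 i$)
$\frac{d + 460}{-110 - 8} = \frac{\left(123 + \frac{i \sqrt{30}}{3}\right) + 460}{-110 - 8} = \frac{583 + \frac{i \sqrt{30}}{3}}{-118} = \left(583 + \frac{i \sqrt{30}}{3}\right) \left(- \frac{1}{118}\right) = - \frac{583}{118} - \frac{i \sqrt{30}}{354}$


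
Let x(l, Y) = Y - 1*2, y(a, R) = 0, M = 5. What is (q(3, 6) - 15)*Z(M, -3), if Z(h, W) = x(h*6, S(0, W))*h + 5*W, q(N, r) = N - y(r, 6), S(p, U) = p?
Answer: 300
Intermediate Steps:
q(N, r) = N (q(N, r) = N - 1*0 = N + 0 = N)
x(l, Y) = -2 + Y (x(l, Y) = Y - 2 = -2 + Y)
Z(h, W) = -2*h + 5*W (Z(h, W) = (-2 + 0)*h + 5*W = -2*h + 5*W)
(q(3, 6) - 15)*Z(M, -3) = (3 - 15)*(-2*5 + 5*(-3)) = -12*(-10 - 15) = -12*(-25) = 300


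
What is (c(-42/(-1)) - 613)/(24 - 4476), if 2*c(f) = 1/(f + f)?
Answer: 102983/747936 ≈ 0.13769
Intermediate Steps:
c(f) = 1/(4*f) (c(f) = 1/(2*(f + f)) = 1/(2*((2*f))) = (1/(2*f))/2 = 1/(4*f))
(c(-42/(-1)) - 613)/(24 - 4476) = (1/(4*((-42/(-1)))) - 613)/(24 - 4476) = (1/(4*((-42*(-1)))) - 613)/(-4452) = ((1/4)/42 - 613)*(-1/4452) = ((1/4)*(1/42) - 613)*(-1/4452) = (1/168 - 613)*(-1/4452) = -102983/168*(-1/4452) = 102983/747936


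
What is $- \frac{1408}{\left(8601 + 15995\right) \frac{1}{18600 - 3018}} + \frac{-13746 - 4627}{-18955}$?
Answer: $- \frac{9441147413}{10595845} \approx -891.02$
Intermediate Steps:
$- \frac{1408}{\left(8601 + 15995\right) \frac{1}{18600 - 3018}} + \frac{-13746 - 4627}{-18955} = - \frac{1408}{24596 \cdot \frac{1}{15582}} + \left(-13746 - 4627\right) \left(- \frac{1}{18955}\right) = - \frac{1408}{24596 \cdot \frac{1}{15582}} - - \frac{18373}{18955} = - \frac{1408}{\frac{12298}{7791}} + \frac{18373}{18955} = \left(-1408\right) \frac{7791}{12298} + \frac{18373}{18955} = - \frac{498624}{559} + \frac{18373}{18955} = - \frac{9441147413}{10595845}$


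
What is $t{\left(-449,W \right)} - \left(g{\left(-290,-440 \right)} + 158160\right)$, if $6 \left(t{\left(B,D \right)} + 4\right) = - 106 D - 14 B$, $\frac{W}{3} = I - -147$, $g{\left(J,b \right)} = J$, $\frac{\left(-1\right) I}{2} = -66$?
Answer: $- \frac{514840}{3} \approx -1.7161 \cdot 10^{5}$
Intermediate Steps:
$I = 132$ ($I = \left(-2\right) \left(-66\right) = 132$)
$W = 837$ ($W = 3 \left(132 - -147\right) = 3 \left(132 + 147\right) = 3 \cdot 279 = 837$)
$t{\left(B,D \right)} = -4 - \frac{53 D}{3} - \frac{7 B}{3}$ ($t{\left(B,D \right)} = -4 + \frac{- 106 D - 14 B}{6} = -4 - \left(\frac{7 B}{3} + \frac{53 D}{3}\right) = -4 - \frac{53 D}{3} - \frac{7 B}{3}$)
$t{\left(-449,W \right)} - \left(g{\left(-290,-440 \right)} + 158160\right) = \left(-4 - 14787 - - \frac{3143}{3}\right) - \left(-290 + 158160\right) = \left(-4 - 14787 + \frac{3143}{3}\right) - 157870 = - \frac{41230}{3} - 157870 = - \frac{514840}{3}$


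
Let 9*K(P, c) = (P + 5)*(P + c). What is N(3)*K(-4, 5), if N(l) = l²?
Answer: 1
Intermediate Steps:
K(P, c) = (5 + P)*(P + c)/9 (K(P, c) = ((P + 5)*(P + c))/9 = ((5 + P)*(P + c))/9 = (5 + P)*(P + c)/9)
N(3)*K(-4, 5) = 3²*((⅑)*(-4)² + (5/9)*(-4) + (5/9)*5 + (⅑)*(-4)*5) = 9*((⅑)*16 - 20/9 + 25/9 - 20/9) = 9*(16/9 - 20/9 + 25/9 - 20/9) = 9*(⅑) = 1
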